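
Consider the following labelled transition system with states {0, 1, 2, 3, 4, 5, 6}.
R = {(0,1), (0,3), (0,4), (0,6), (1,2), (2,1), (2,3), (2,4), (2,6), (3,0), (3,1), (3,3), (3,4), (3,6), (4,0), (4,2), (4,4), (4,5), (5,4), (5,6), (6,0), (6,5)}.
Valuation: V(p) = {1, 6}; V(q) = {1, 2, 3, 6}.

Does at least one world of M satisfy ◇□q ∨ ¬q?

Yes

Let φ = ◇□q ∨ ¬q. Evaluate φ at each world:
  0 (successors {1, 3, 4, 6}): φ is true.
  1 (successors {2}): φ is false.
  2 (successors {1, 3, 4, 6}): φ is true.
  3 (successors {0, 1, 3, 4, 6}): φ is true.
  4 (successors {0, 2, 4, 5}): φ is true.
  5 (successors {4, 6}): φ is true.
  6 (successors {0, 5}): φ is false.
Detail at 0 (witness):
  At 0: ◇□q is true, ¬q is true, so ◇□q ∨ ¬q is true.
    At 0: ◇□q requires □q at some successor in {1, 3, 4, 6}.
      □q holds at 1, so ◇□q is true at 0.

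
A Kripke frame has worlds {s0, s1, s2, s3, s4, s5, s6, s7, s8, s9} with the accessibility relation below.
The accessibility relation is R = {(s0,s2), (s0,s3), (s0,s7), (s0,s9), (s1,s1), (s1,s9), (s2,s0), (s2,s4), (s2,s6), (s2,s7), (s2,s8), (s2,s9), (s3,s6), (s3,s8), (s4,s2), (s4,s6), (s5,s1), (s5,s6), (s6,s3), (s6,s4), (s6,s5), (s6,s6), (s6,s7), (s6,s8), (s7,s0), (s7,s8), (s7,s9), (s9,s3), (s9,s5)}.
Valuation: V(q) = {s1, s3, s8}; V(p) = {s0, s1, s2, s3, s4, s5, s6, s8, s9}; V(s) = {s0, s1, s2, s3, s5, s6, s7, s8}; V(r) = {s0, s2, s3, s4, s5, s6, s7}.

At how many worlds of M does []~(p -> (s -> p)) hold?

1

Let φ = []~(p -> (s -> p)). Evaluate φ at each world:
  s0 (successors {s2, s3, s7, s9}): φ is false.
  s1 (successors {s1, s9}): φ is false.
  s2 (successors {s0, s4, s6, s7, s8, s9}): φ is false.
  s3 (successors {s6, s8}): φ is false.
  s4 (successors {s2, s6}): φ is false.
  s5 (successors {s1, s6}): φ is false.
  s6 (successors {s3, s4, s5, s6, s7, s8}): φ is false.
  s7 (successors {s0, s8, s9}): φ is false.
  s8 (successors ∅): φ is true.
  s9 (successors {s3, s5}): φ is false.
For instance, at s7:
  At s7: []~(p -> (s -> p)) requires ~(p -> (s -> p)) at every successor {s0, s8, s9}.
    ~(p -> (s -> p)) fails at s0, so []~(p -> (s -> p)) is false at s7.
Satisfying worlds: {s8}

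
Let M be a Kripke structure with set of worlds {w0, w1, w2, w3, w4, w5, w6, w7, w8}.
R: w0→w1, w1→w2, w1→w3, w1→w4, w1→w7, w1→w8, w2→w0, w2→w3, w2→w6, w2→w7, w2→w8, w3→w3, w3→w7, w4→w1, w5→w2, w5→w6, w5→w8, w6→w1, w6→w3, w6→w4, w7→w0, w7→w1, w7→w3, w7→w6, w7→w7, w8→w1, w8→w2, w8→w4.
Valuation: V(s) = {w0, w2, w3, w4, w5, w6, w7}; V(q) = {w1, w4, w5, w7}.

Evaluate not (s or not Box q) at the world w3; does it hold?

No

Recall that Box ψ holds at a world iff ψ holds at every accessible world, and Dia ψ holds iff ψ holds at some accessible world.
At w3: s or not Box q is true, so not (s or not Box q) is false.
  At w3: s is true, not Box q is true, so s or not Box q is true.
    At w3: Box q is false, so not Box q is true.
      At w3: Box q requires q at every successor {w3, w7}.
        q fails at w3, so Box q is false at w3.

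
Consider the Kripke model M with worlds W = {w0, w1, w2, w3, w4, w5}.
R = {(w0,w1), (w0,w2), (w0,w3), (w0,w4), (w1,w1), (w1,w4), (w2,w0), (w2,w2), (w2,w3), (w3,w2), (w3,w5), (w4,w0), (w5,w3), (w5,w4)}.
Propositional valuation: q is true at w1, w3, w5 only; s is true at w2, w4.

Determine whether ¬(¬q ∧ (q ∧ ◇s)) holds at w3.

Yes

At w3: ¬q ∧ (q ∧ ◇s) is false, so ¬(¬q ∧ (q ∧ ◇s)) is true.
  At w3: ¬q is false, q ∧ ◇s is true, so ¬q ∧ (q ∧ ◇s) is false.
    At w3: q is true, ◇s is true, so q ∧ ◇s is true.
      At w3: ◇s requires s at some successor in {w2, w5}.
        s holds at w2, so ◇s is true at w3.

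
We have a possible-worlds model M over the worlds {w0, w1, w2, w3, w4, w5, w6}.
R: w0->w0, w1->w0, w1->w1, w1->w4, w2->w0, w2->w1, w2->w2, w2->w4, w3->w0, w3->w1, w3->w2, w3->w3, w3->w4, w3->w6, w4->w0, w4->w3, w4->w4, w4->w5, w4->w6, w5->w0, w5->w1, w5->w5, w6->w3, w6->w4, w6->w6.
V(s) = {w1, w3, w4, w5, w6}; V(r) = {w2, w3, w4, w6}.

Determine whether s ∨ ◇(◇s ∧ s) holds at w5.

At w5: s is true, ◇(◇s ∧ s) is true, so s ∨ ◇(◇s ∧ s) is true.
  At w5: ◇(◇s ∧ s) requires ◇s ∧ s at some successor in {w0, w1, w5}.
    ◇s ∧ s holds at w1, so ◇(◇s ∧ s) is true at w5.
      At w1: ◇s is true, s is true, so ◇s ∧ s is true.

Yes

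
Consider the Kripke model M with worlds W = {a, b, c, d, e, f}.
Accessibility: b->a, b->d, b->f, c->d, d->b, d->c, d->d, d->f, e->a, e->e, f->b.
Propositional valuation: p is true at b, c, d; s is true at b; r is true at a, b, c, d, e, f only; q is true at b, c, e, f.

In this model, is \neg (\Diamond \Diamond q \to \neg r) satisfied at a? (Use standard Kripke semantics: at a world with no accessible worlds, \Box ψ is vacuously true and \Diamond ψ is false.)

Recall that \Diamond ψ holds at a world iff ψ holds at some accessible world.
At a: \Diamond \Diamond q \to \neg r is true, so \neg (\Diamond \Diamond q \to \neg r) is false.
  At a: \Diamond \Diamond q is false, \neg r is false, so \Diamond \Diamond q \to \neg r is true.
    At a: no accessible worlds, so \Diamond \Diamond q is false.

No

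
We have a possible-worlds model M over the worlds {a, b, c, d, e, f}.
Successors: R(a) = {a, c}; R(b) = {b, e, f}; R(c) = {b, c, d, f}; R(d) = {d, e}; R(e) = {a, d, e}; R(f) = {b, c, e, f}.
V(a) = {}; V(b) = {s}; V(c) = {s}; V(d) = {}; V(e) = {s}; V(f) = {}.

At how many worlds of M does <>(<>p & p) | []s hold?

Let φ = <>(<>p & p) | []s. Evaluate φ at each world:
  a (successors {a, c}): φ is false.
  b (successors {b, e, f}): φ is false.
  c (successors {b, c, d, f}): φ is false.
  d (successors {d, e}): φ is false.
  e (successors {a, d, e}): φ is false.
  f (successors {b, c, e, f}): φ is false.
For instance, at a:
  At a: <>(<>p & p) is false, []s is false, so <>(<>p & p) | []s is false.
    At a: <>(<>p & p) requires <>p & p at some successor in {a, c}.
      At a: <>p & p is false.
      At c: <>p & p is false.
    So <>(<>p & p) is false at a.
    At a: []s requires s at every successor {a, c}.
      s fails at a, so []s is false at a.
Satisfying worlds: none.

0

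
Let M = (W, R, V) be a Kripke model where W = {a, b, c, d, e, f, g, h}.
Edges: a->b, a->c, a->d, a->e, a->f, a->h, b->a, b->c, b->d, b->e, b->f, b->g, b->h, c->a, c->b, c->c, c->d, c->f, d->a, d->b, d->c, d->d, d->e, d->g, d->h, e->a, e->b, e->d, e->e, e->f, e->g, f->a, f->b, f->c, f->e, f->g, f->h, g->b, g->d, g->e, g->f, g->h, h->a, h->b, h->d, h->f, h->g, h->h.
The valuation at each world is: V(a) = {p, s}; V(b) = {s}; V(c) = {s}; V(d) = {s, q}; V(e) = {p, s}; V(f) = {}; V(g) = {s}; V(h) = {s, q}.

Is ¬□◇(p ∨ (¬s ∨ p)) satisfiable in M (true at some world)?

Let φ = ¬□◇(p ∨ (¬s ∨ p)). Evaluate φ at each world:
  a (successors {b, c, d, e, f, h}): φ is false.
  b (successors {a, c, d, e, f, g, h}): φ is false.
  c (successors {a, b, c, d, f}): φ is false.
  d (successors {a, b, c, d, e, g, h}): φ is false.
  e (successors {a, b, d, e, f, g}): φ is false.
  f (successors {a, b, c, e, g, h}): φ is false.
  g (successors {b, d, e, f, h}): φ is false.
  h (successors {a, b, d, f, g, h}): φ is false.
For instance, at g:
  At g: □◇(p ∨ (¬s ∨ p)) is true, so ¬□◇(p ∨ (¬s ∨ p)) is false.
    At g: □◇(p ∨ (¬s ∨ p)) requires ◇(p ∨ (¬s ∨ p)) at every successor {b, d, e, f, h}.
      At b: ◇(p ∨ (¬s ∨ p)) is true.
      At d: ◇(p ∨ (¬s ∨ p)) is true.
      At e: ◇(p ∨ (¬s ∨ p)) is true.
      At f: ◇(p ∨ (¬s ∨ p)) is true.
      At h: ◇(p ∨ (¬s ∨ p)) is true.
    So □◇(p ∨ (¬s ∨ p)) is true at g.

No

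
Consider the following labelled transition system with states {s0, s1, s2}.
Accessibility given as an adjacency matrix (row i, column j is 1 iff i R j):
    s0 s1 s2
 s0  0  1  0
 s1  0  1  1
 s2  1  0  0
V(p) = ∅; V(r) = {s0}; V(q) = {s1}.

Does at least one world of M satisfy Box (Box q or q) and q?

Let φ = Box (Box q or q) and q. Evaluate φ at each world:
  s0 (successors {s1}): φ is false.
  s1 (successors {s1, s2}): φ is false.
  s2 (successors {s0}): φ is false.
For instance, at s1:
  At s1: Box (Box q or q) is false, q is true, so Box (Box q or q) and q is false.
    At s1: Box (Box q or q) requires Box q or q at every successor {s1, s2}.
      Box q or q fails at s2, so Box (Box q or q) is false at s1.

No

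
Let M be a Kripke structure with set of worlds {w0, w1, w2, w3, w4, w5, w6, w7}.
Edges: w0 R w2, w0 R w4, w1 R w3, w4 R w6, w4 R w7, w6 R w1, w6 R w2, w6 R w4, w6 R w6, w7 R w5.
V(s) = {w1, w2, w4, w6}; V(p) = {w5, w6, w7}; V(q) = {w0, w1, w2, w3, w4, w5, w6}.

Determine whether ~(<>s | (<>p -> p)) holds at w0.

Recall that <>ψ holds at a world iff ψ holds at some accessible world.
At w0: <>s | (<>p -> p) is true, so ~(<>s | (<>p -> p)) is false.
  At w0: <>s is true, <>p -> p is true, so <>s | (<>p -> p) is true.
    At w0: <>s requires s at some successor in {w2, w4}.
      s holds at w2, so <>s is true at w0.
    At w0: <>p is false, p is false, so <>p -> p is true.
      At w0: <>p requires p at some successor in {w2, w4}.
        At w2: p is false.
        At w4: p is false.
      So <>p is false at w0.

No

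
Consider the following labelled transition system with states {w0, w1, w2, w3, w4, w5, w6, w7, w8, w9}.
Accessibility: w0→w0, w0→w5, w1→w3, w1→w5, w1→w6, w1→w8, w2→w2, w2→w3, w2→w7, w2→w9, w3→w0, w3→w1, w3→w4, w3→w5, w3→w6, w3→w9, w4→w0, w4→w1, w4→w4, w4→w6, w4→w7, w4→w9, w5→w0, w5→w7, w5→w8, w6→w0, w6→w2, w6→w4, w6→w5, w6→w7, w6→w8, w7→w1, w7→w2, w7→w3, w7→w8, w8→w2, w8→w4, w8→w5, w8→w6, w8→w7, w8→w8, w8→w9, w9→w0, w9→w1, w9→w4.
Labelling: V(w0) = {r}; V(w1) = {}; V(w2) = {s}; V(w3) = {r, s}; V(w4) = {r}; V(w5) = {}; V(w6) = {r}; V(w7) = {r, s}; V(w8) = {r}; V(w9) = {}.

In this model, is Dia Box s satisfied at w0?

Recall that Box ψ holds at a world iff ψ holds at every accessible world, and Dia ψ holds iff ψ holds at some accessible world.
At w0: Dia Box s requires Box s at some successor in {w0, w5}.
  At w0: Box s is false.
  At w5: Box s is false.
So Dia Box s is false at w0.

No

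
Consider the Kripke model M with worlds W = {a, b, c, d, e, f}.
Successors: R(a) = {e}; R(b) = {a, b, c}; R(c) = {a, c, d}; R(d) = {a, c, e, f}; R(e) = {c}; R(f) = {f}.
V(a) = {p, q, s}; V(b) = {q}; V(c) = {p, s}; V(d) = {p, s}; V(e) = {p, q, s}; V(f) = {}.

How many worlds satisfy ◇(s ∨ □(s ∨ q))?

5

Let φ = ◇(s ∨ □(s ∨ q)). Evaluate φ at each world:
  a (successors {e}): φ is true.
  b (successors {a, b, c}): φ is true.
  c (successors {a, c, d}): φ is true.
  d (successors {a, c, e, f}): φ is true.
  e (successors {c}): φ is true.
  f (successors {f}): φ is false.
For instance, at a:
  At a: ◇(s ∨ □(s ∨ q)) requires s ∨ □(s ∨ q) at some successor in {e}.
    s ∨ □(s ∨ q) holds at e, so ◇(s ∨ □(s ∨ q)) is true at a.
      At e: s is true, □(s ∨ q) is true, so s ∨ □(s ∨ q) is true.
Satisfying worlds: {a, b, c, d, e}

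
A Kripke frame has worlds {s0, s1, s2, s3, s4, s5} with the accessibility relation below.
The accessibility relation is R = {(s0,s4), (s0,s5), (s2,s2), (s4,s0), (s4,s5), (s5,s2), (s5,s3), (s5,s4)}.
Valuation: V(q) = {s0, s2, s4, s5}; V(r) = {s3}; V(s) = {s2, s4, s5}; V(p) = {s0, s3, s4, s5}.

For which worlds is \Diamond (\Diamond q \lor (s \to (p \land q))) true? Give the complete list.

Let φ = \Diamond (\Diamond q \lor (s \to (p \land q))). Evaluate φ at each world:
  s0 (successors {s4, s5}): φ is true.
  s1 (successors ∅): φ is false.
  s2 (successors {s2}): φ is true.
  s3 (successors ∅): φ is false.
  s4 (successors {s0, s5}): φ is true.
  s5 (successors {s2, s3, s4}): φ is true.
For instance, at s5:
  At s5: \Diamond (\Diamond q \lor (s \to (p \land q))) requires \Diamond q \lor (s \to (p \land q)) at some successor in {s2, s3, s4}.
    \Diamond q \lor (s \to (p \land q)) holds at s2, so \Diamond (\Diamond q \lor (s \to (p \land q))) is true at s5.
      At s2: \Diamond q is true, s \to (p \land q) is false, so \Diamond q \lor (s \to (p \land q)) is true.
Satisfying worlds: {s0, s2, s4, s5}

s0, s2, s4, s5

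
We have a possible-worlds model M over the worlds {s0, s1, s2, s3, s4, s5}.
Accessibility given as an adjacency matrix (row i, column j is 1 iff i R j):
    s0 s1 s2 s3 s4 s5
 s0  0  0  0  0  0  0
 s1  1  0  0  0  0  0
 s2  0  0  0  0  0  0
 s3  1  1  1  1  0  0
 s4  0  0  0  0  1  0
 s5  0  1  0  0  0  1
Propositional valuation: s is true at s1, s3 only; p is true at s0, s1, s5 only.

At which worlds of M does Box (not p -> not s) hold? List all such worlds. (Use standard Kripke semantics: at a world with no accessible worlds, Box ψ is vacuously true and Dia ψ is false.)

s0, s1, s2, s4, s5

Recall that Box ψ holds at a world iff ψ holds at every accessible world, and Dia ψ holds iff ψ holds at some accessible world.
Let φ = Box (not p -> not s). Evaluate φ at each world:
  s0 (successors ∅): φ is true.
  s1 (successors {s0}): φ is true.
  s2 (successors ∅): φ is true.
  s3 (successors {s0, s1, s2, s3}): φ is false.
  s4 (successors {s4}): φ is true.
  s5 (successors {s1, s5}): φ is true.
For instance, at s5:
  At s5: Box (not p -> not s) requires not p -> not s at every successor {s1, s5}.
    At s1: not p -> not s is true.
    At s5: not p -> not s is true.
  So Box (not p -> not s) is true at s5.
Satisfying worlds: {s0, s1, s2, s4, s5}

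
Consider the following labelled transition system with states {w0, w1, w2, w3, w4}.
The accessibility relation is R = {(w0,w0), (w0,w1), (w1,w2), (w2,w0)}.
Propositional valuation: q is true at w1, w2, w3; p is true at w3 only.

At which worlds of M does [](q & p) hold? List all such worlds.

w3, w4

Let φ = [](q & p). Evaluate φ at each world:
  w0 (successors {w0, w1}): φ is false.
  w1 (successors {w2}): φ is false.
  w2 (successors {w0}): φ is false.
  w3 (successors ∅): φ is true.
  w4 (successors ∅): φ is true.
For instance, at w0:
  At w0: [](q & p) requires q & p at every successor {w0, w1}.
    q & p fails at w0, so [](q & p) is false at w0.
Satisfying worlds: {w3, w4}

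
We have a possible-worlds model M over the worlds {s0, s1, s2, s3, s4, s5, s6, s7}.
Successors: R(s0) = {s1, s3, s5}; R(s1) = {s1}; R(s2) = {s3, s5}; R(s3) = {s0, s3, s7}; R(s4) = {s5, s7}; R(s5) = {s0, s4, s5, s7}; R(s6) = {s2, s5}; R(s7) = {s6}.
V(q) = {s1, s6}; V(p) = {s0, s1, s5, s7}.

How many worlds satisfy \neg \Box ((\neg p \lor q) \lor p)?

0

Let φ = \neg \Box ((\neg p \lor q) \lor p). Evaluate φ at each world:
  s0 (successors {s1, s3, s5}): φ is false.
  s1 (successors {s1}): φ is false.
  s2 (successors {s3, s5}): φ is false.
  s3 (successors {s0, s3, s7}): φ is false.
  s4 (successors {s5, s7}): φ is false.
  s5 (successors {s0, s4, s5, s7}): φ is false.
  s6 (successors {s2, s5}): φ is false.
  s7 (successors {s6}): φ is false.
For instance, at s5:
  At s5: \Box ((\neg p \lor q) \lor p) is true, so \neg \Box ((\neg p \lor q) \lor p) is false.
    At s5: \Box ((\neg p \lor q) \lor p) requires (\neg p \lor q) \lor p at every successor {s0, s4, s5, s7}.
      At s0: (\neg p \lor q) \lor p is true.
      At s4: (\neg p \lor q) \lor p is true.
      At s5: (\neg p \lor q) \lor p is true.
      At s7: (\neg p \lor q) \lor p is true.
    So \Box ((\neg p \lor q) \lor p) is true at s5.
Satisfying worlds: none.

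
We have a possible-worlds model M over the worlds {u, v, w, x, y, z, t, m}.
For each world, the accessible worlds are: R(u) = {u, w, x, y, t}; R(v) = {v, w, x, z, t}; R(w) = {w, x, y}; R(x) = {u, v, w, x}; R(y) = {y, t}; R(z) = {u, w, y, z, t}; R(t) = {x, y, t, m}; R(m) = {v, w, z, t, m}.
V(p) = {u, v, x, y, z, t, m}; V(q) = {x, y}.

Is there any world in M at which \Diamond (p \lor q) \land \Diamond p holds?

Let φ = \Diamond (p \lor q) \land \Diamond p. Evaluate φ at each world:
  u (successors {u, w, x, y, t}): φ is true.
  v (successors {v, w, x, z, t}): φ is true.
  w (successors {w, x, y}): φ is true.
  x (successors {u, v, w, x}): φ is true.
  y (successors {y, t}): φ is true.
  z (successors {u, w, y, z, t}): φ is true.
  t (successors {x, y, t, m}): φ is true.
  m (successors {v, w, z, t, m}): φ is true.
Detail at u (witness):
  At u: \Diamond (p \lor q) is true, \Diamond p is true, so \Diamond (p \lor q) \land \Diamond p is true.
    At u: \Diamond (p \lor q) requires p \lor q at some successor in {u, w, x, y, t}.
      p \lor q holds at u, so \Diamond (p \lor q) is true at u.
    At u: \Diamond p requires p at some successor in {u, w, x, y, t}.
      p holds at u, so \Diamond p is true at u.

Yes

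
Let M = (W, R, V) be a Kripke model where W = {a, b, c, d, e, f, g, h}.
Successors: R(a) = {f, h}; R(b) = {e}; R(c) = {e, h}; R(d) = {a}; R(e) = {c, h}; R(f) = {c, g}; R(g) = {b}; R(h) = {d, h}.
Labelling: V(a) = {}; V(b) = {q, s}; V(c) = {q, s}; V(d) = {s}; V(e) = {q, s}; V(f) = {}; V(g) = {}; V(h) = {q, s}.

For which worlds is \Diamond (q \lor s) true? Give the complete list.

a, b, c, e, f, g, h

Let φ = \Diamond (q \lor s). Evaluate φ at each world:
  a (successors {f, h}): φ is true.
  b (successors {e}): φ is true.
  c (successors {e, h}): φ is true.
  d (successors {a}): φ is false.
  e (successors {c, h}): φ is true.
  f (successors {c, g}): φ is true.
  g (successors {b}): φ is true.
  h (successors {d, h}): φ is true.
For instance, at e:
  At e: \Diamond (q \lor s) requires q \lor s at some successor in {c, h}.
    q \lor s holds at c, so \Diamond (q \lor s) is true at e.
Satisfying worlds: {a, b, c, e, f, g, h}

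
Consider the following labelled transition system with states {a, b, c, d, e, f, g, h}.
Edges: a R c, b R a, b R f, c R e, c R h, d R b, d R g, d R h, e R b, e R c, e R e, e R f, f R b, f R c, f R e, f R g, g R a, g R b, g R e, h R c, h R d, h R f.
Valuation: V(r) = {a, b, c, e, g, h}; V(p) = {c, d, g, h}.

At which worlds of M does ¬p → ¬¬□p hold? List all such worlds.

a, c, d, g, h

Let φ = ¬p → ¬¬□p. Evaluate φ at each world:
  a (successors {c}): φ is true.
  b (successors {a, f}): φ is false.
  c (successors {e, h}): φ is true.
  d (successors {b, g, h}): φ is true.
  e (successors {b, c, e, f}): φ is false.
  f (successors {b, c, e, g}): φ is false.
  g (successors {a, b, e}): φ is true.
  h (successors {c, d, f}): φ is true.
For instance, at e:
  At e: ¬p is true, ¬¬□p is false, so ¬p → ¬¬□p is false.
    At e: ¬□p is true, so ¬¬□p is false.
      At e: □p is false, so ¬□p is true.
Satisfying worlds: {a, c, d, g, h}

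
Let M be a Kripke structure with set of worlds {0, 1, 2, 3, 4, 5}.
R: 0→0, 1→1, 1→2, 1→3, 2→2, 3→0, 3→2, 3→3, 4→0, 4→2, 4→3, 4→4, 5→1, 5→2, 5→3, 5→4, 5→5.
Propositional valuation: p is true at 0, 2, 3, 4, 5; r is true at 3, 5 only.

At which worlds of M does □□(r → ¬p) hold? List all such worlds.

0, 2

Recall that □ψ holds at a world iff ψ holds at every accessible world, and ◇ψ holds iff ψ holds at some accessible world.
Let φ = □□(r → ¬p). Evaluate φ at each world:
  0 (successors {0}): φ is true.
  1 (successors {1, 2, 3}): φ is false.
  2 (successors {2}): φ is true.
  3 (successors {0, 2, 3}): φ is false.
  4 (successors {0, 2, 3, 4}): φ is false.
  5 (successors {1, 2, 3, 4, 5}): φ is false.
For instance, at 1:
  At 1: □□(r → ¬p) requires □(r → ¬p) at every successor {1, 2, 3}.
    □(r → ¬p) fails at 1, so □□(r → ¬p) is false at 1.
      At 1: □(r → ¬p) requires r → ¬p at every successor {1, 2, 3}.
        r → ¬p fails at 3, so □(r → ¬p) is false at 1.
Satisfying worlds: {0, 2}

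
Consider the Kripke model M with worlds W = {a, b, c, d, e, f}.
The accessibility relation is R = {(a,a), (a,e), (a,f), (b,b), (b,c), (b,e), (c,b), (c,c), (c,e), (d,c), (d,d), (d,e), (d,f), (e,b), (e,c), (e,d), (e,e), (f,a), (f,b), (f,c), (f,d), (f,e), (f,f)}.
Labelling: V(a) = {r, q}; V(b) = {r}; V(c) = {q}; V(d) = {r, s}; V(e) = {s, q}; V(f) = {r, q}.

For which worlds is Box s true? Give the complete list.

Let φ = Box s. Evaluate φ at each world:
  a (successors {a, e, f}): φ is false.
  b (successors {b, c, e}): φ is false.
  c (successors {b, c, e}): φ is false.
  d (successors {c, d, e, f}): φ is false.
  e (successors {b, c, d, e}): φ is false.
  f (successors {a, b, c, d, e, f}): φ is false.
For instance, at a:
  At a: Box s requires s at every successor {a, e, f}.
    s fails at a, so Box s is false at a.
Satisfying worlds: none.

none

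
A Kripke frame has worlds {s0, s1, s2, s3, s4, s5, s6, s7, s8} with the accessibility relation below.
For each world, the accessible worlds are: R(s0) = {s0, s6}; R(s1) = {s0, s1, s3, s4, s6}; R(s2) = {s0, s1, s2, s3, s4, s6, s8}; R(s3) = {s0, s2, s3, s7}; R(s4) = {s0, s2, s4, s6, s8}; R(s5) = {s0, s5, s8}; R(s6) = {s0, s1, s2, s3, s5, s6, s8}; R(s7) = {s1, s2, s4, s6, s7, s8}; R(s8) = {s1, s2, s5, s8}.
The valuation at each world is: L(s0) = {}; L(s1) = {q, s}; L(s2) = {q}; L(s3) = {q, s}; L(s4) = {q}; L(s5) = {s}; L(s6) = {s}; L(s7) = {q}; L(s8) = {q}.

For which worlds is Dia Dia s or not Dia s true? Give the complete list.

Let φ = Dia Dia s or not Dia s. Evaluate φ at each world:
  s0 (successors {s0, s6}): φ is true.
  s1 (successors {s0, s1, s3, s4, s6}): φ is true.
  s2 (successors {s0, s1, s2, s3, s4, s6, s8}): φ is true.
  s3 (successors {s0, s2, s3, s7}): φ is true.
  s4 (successors {s0, s2, s4, s6, s8}): φ is true.
  s5 (successors {s0, s5, s8}): φ is true.
  s6 (successors {s0, s1, s2, s3, s5, s6, s8}): φ is true.
  s7 (successors {s1, s2, s4, s6, s7, s8}): φ is true.
  s8 (successors {s1, s2, s5, s8}): φ is true.
For instance, at s7:
  At s7: Dia Dia s is true, not Dia s is false, so Dia Dia s or not Dia s is true.
    At s7: Dia Dia s requires Dia s at some successor in {s1, s2, s4, s6, s7, s8}.
      Dia s holds at s1, so Dia Dia s is true at s7.
    At s7: Dia s is true, so not Dia s is false.
      At s7: Dia s requires s at some successor in {s1, s2, s4, s6, s7, s8}.
        s holds at s1, so Dia s is true at s7.
Satisfying worlds: {s0, s1, s2, s3, s4, s5, s6, s7, s8}

s0, s1, s2, s3, s4, s5, s6, s7, s8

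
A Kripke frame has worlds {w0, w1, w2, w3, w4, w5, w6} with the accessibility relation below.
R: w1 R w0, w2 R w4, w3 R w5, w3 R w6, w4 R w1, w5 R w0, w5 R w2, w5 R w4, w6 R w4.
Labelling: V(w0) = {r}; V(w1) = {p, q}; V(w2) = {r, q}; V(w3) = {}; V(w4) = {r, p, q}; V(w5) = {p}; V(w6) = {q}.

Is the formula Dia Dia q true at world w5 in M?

Recall that Dia ψ holds at a world iff ψ holds at some accessible world.
At w5: Dia Dia q requires Dia q at some successor in {w0, w2, w4}.
  Dia q holds at w2, so Dia Dia q is true at w5.
    At w2: Dia q requires q at some successor in {w4}.
      q holds at w4, so Dia q is true at w2.

Yes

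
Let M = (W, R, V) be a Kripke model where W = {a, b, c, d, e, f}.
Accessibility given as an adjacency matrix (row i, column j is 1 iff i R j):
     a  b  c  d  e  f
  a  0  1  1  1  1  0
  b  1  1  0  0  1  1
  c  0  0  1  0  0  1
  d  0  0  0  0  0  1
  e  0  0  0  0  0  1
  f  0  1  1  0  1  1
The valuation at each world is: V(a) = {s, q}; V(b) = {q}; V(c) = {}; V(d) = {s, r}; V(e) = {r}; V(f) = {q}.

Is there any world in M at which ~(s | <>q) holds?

Recall that <>ψ holds at a world iff ψ holds at some accessible world.
Let φ = ~(s | <>q). Evaluate φ at each world:
  a (successors {b, c, d, e}): φ is false.
  b (successors {a, b, e, f}): φ is false.
  c (successors {c, f}): φ is false.
  d (successors {f}): φ is false.
  e (successors {f}): φ is false.
  f (successors {b, c, e, f}): φ is false.
For instance, at b:
  At b: s | <>q is true, so ~(s | <>q) is false.
    At b: s is false, <>q is true, so s | <>q is true.
      At b: <>q requires q at some successor in {a, b, e, f}.
        q holds at a, so <>q is true at b.

No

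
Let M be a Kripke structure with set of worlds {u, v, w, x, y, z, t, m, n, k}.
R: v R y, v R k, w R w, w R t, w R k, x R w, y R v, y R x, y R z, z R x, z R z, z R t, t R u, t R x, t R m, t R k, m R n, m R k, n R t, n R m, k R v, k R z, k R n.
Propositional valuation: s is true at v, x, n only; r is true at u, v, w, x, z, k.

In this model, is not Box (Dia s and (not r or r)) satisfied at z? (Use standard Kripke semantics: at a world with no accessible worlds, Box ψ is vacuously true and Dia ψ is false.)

Yes

At z: Box (Dia s and (not r or r)) is false, so not Box (Dia s and (not r or r)) is true.
  At z: Box (Dia s and (not r or r)) requires Dia s and (not r or r) at every successor {x, z, t}.
    Dia s and (not r or r) fails at x, so Box (Dia s and (not r or r)) is false at z.
      At x: Dia s is false, not r or r is true, so Dia s and (not r or r) is false.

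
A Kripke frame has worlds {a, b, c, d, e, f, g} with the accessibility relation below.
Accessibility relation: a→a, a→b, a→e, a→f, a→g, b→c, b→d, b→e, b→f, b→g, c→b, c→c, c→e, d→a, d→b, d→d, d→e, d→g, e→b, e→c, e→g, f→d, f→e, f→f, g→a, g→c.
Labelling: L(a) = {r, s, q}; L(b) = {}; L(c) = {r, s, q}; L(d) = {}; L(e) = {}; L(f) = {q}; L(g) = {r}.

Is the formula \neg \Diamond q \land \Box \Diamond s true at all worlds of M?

No

Recall that \Box ψ holds at a world iff ψ holds at every accessible world, and \Diamond ψ holds iff ψ holds at some accessible world.
Let φ = \neg \Diamond q \land \Box \Diamond s. Evaluate φ at each world:
  a (successors {a, b, e, f, g}): φ is false.
  b (successors {c, d, e, f, g}): φ is false.
  c (successors {b, c, e}): φ is false.
  d (successors {a, b, d, e, g}): φ is false.
  e (successors {b, c, g}): φ is false.
  f (successors {d, e, f}): φ is false.
  g (successors {a, c}): φ is false.
Detail at a (counterexample):
  At a: \neg \Diamond q is false, \Box \Diamond s is false, so \neg \Diamond q \land \Box \Diamond s is false.
    At a: \Diamond q is true, so \neg \Diamond q is false.
      At a: \Diamond q requires q at some successor in {a, b, e, f, g}.
        q holds at a, so \Diamond q is true at a.
    At a: \Box \Diamond s requires \Diamond s at every successor {a, b, e, f, g}.
      \Diamond s fails at f, so \Box \Diamond s is false at a.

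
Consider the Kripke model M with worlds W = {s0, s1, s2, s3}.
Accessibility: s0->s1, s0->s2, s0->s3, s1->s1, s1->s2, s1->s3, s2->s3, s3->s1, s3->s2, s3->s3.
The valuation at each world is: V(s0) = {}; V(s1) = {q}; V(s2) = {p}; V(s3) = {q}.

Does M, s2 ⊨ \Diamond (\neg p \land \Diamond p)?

Yes

Recall that \Diamond ψ holds at a world iff ψ holds at some accessible world.
At s2: \Diamond (\neg p \land \Diamond p) requires \neg p \land \Diamond p at some successor in {s3}.
  \neg p \land \Diamond p holds at s3, so \Diamond (\neg p \land \Diamond p) is true at s2.
    At s3: \neg p is true, \Diamond p is true, so \neg p \land \Diamond p is true.
      At s3: \Diamond p requires p at some successor in {s1, s2, s3}.
        p holds at s2, so \Diamond p is true at s3.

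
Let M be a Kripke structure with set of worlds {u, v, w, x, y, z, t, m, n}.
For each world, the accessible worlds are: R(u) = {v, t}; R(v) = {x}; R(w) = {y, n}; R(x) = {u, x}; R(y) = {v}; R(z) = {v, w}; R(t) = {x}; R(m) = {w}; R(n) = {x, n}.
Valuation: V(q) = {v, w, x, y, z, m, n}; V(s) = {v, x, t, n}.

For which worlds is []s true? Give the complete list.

Let φ = []s. Evaluate φ at each world:
  u (successors {v, t}): φ is true.
  v (successors {x}): φ is true.
  w (successors {y, n}): φ is false.
  x (successors {u, x}): φ is false.
  y (successors {v}): φ is true.
  z (successors {v, w}): φ is false.
  t (successors {x}): φ is true.
  m (successors {w}): φ is false.
  n (successors {x, n}): φ is true.
For instance, at v:
  At v: []s requires s at every successor {x}.
    At x: s is true.
  So []s is true at v.
Satisfying worlds: {u, v, y, t, n}

u, v, y, t, n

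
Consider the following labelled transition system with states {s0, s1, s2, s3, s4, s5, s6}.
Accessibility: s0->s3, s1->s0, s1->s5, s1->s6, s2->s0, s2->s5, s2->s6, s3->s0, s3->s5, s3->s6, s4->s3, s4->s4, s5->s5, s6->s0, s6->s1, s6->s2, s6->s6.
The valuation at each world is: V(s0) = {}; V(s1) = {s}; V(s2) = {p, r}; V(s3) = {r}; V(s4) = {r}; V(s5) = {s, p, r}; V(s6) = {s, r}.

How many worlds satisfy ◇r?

7

Let φ = ◇r. Evaluate φ at each world:
  s0 (successors {s3}): φ is true.
  s1 (successors {s0, s5, s6}): φ is true.
  s2 (successors {s0, s5, s6}): φ is true.
  s3 (successors {s0, s5, s6}): φ is true.
  s4 (successors {s3, s4}): φ is true.
  s5 (successors {s5}): φ is true.
  s6 (successors {s0, s1, s2, s6}): φ is true.
For instance, at s6:
  At s6: ◇r requires r at some successor in {s0, s1, s2, s6}.
    r holds at s2, so ◇r is true at s6.
Satisfying worlds: {s0, s1, s2, s3, s4, s5, s6}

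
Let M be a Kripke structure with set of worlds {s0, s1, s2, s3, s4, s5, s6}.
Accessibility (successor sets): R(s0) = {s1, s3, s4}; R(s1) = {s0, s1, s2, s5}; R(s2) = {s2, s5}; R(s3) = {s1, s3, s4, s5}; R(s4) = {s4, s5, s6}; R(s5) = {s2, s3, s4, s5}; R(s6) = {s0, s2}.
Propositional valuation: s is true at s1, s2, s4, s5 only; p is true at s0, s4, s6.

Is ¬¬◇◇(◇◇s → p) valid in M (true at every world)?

Let φ = ¬¬◇◇(◇◇s → p). Evaluate φ at each world:
  s0 (successors {s1, s3, s4}): φ is true.
  s1 (successors {s0, s1, s2, s5}): φ is true.
  s2 (successors {s2, s5}): φ is true.
  s3 (successors {s1, s3, s4, s5}): φ is true.
  s4 (successors {s4, s5, s6}): φ is true.
  s5 (successors {s2, s3, s4, s5}): φ is true.
  s6 (successors {s0, s2}): φ is true.
For instance, at s0:
  At s0: ¬◇◇(◇◇s → p) is false, so ¬¬◇◇(◇◇s → p) is true.
    At s0: ◇◇(◇◇s → p) is true, so ¬◇◇(◇◇s → p) is false.
      At s0: ◇◇(◇◇s → p) requires ◇(◇◇s → p) at some successor in {s1, s3, s4}.
        ◇(◇◇s → p) holds at s1, so ◇◇(◇◇s → p) is true at s0.

Yes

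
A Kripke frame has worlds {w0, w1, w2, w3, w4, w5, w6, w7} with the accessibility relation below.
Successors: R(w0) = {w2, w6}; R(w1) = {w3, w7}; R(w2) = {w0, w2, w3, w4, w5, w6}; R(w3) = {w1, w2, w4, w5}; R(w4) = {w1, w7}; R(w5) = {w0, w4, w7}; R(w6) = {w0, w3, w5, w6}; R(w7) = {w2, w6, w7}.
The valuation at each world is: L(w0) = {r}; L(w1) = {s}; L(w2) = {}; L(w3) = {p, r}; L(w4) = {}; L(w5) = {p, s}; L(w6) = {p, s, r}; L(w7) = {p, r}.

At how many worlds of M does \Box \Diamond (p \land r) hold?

Recall that \Box ψ holds at a world iff ψ holds at every accessible world, and \Diamond ψ holds iff ψ holds at some accessible world.
Let φ = \Box \Diamond (p \land r). Evaluate φ at each world:
  w0 (successors {w2, w6}): φ is true.
  w1 (successors {w3, w7}): φ is false.
  w2 (successors {w0, w2, w3, w4, w5, w6}): φ is false.
  w3 (successors {w1, w2, w4, w5}): φ is true.
  w4 (successors {w1, w7}): φ is true.
  w5 (successors {w0, w4, w7}): φ is true.
  w6 (successors {w0, w3, w5, w6}): φ is false.
  w7 (successors {w2, w6, w7}): φ is true.
For instance, at w4:
  At w4: \Box \Diamond (p \land r) requires \Diamond (p \land r) at every successor {w1, w7}.
      At w1: \Diamond (p \land r) requires p \land r at some successor in {w3, w7}.
        p \land r holds at w3, so \Diamond (p \land r) is true at w1.
      At w7: \Diamond (p \land r) requires p \land r at some successor in {w2, w6, w7}.
        p \land r holds at w6, so \Diamond (p \land r) is true at w7.
  So \Box \Diamond (p \land r) is true at w4.
Satisfying worlds: {w0, w3, w4, w5, w7}

5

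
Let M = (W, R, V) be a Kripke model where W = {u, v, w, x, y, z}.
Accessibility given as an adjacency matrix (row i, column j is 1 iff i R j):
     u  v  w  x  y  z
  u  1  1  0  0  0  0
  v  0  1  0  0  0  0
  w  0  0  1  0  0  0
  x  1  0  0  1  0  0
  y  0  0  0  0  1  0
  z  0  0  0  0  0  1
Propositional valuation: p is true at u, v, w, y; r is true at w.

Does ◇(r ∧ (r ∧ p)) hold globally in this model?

No

Recall that ◇ψ holds at a world iff ψ holds at some accessible world.
Let φ = ◇(r ∧ (r ∧ p)). Evaluate φ at each world:
  u (successors {u, v}): φ is false.
  v (successors {v}): φ is false.
  w (successors {w}): φ is true.
  x (successors {u, x}): φ is false.
  y (successors {y}): φ is false.
  z (successors {z}): φ is false.
Detail at u (counterexample):
  At u: ◇(r ∧ (r ∧ p)) requires r ∧ (r ∧ p) at some successor in {u, v}.
    At u: r ∧ (r ∧ p) is false.
    At v: r ∧ (r ∧ p) is false.
  So ◇(r ∧ (r ∧ p)) is false at u.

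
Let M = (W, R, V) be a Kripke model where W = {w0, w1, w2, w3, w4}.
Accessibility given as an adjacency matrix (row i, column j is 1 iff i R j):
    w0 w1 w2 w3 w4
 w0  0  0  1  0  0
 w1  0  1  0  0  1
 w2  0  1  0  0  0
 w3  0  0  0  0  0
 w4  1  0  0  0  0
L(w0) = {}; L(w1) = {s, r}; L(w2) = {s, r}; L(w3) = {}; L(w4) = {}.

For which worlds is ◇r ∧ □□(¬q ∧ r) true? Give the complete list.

Let φ = ◇r ∧ □□(¬q ∧ r). Evaluate φ at each world:
  w0 (successors {w2}): φ is true.
  w1 (successors {w1, w4}): φ is false.
  w2 (successors {w1}): φ is false.
  w3 (successors ∅): φ is false.
  w4 (successors {w0}): φ is false.
For instance, at w2:
  At w2: ◇r is true, □□(¬q ∧ r) is false, so ◇r ∧ □□(¬q ∧ r) is false.
    At w2: ◇r requires r at some successor in {w1}.
      r holds at w1, so ◇r is true at w2.
    At w2: □□(¬q ∧ r) requires □(¬q ∧ r) at every successor {w1}.
      □(¬q ∧ r) fails at w1, so □□(¬q ∧ r) is false at w2.
Satisfying worlds: {w0}

w0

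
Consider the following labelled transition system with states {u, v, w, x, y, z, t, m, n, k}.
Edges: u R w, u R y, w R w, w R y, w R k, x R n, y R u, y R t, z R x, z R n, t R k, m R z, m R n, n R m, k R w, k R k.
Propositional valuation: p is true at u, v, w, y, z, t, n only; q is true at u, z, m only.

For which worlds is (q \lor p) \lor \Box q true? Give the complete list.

u, v, w, y, z, t, m, n

Recall that \Box ψ holds at a world iff ψ holds at every accessible world, and \Diamond ψ holds iff ψ holds at some accessible world.
Let φ = (q \lor p) \lor \Box q. Evaluate φ at each world:
  u (successors {w, y}): φ is true.
  v (successors ∅): φ is true.
  w (successors {w, y, k}): φ is true.
  x (successors {n}): φ is false.
  y (successors {u, t}): φ is true.
  z (successors {x, n}): φ is true.
  t (successors {k}): φ is true.
  m (successors {z, n}): φ is true.
  n (successors {m}): φ is true.
  k (successors {w, k}): φ is false.
For instance, at m:
  At m: q \lor p is true, \Box q is false, so (q \lor p) \lor \Box q is true.
    At m: \Box q requires q at every successor {z, n}.
      q fails at n, so \Box q is false at m.
Satisfying worlds: {u, v, w, y, z, t, m, n}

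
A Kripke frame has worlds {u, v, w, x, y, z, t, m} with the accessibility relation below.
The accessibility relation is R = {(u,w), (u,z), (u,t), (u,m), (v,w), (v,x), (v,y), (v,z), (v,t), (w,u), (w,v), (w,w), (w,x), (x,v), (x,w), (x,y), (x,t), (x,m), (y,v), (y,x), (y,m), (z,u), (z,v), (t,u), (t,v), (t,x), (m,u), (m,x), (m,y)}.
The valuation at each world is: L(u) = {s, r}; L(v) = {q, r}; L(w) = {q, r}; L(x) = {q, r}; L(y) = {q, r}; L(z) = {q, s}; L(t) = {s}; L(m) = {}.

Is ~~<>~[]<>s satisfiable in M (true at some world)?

Yes

Let φ = ~~<>~[]<>s. Evaluate φ at each world:
  u (successors {w, z, t, m}): φ is true.
  v (successors {w, x, y, z, t}): φ is true.
  w (successors {u, v, w, x}): φ is true.
  x (successors {v, w, y, t, m}): φ is true.
  y (successors {v, x, m}): φ is true.
  z (successors {u, v}): φ is true.
  t (successors {u, v, x}): φ is true.
  m (successors {u, x, y}): φ is true.
Detail at u (witness):
  At u: ~<>~[]<>s is false, so ~~<>~[]<>s is true.
    At u: <>~[]<>s is true, so ~<>~[]<>s is false.
      At u: <>~[]<>s requires ~[]<>s at some successor in {w, z, t, m}.
        ~[]<>s holds at m, so <>~[]<>s is true at u.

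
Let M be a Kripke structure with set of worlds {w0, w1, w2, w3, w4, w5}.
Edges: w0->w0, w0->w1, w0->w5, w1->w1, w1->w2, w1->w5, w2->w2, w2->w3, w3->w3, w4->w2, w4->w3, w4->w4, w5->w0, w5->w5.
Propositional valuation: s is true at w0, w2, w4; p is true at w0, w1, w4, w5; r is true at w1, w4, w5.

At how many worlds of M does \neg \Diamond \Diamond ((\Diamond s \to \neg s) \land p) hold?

Let φ = \neg \Diamond \Diamond ((\Diamond s \to \neg s) \land p). Evaluate φ at each world:
  w0 (successors {w0, w1, w5}): φ is false.
  w1 (successors {w1, w2, w5}): φ is false.
  w2 (successors {w2, w3}): φ is true.
  w3 (successors {w3}): φ is true.
  w4 (successors {w2, w3, w4}): φ is true.
  w5 (successors {w0, w5}): φ is false.
For instance, at w3:
  At w3: \Diamond \Diamond ((\Diamond s \to \neg s) \land p) is false, so \neg \Diamond \Diamond ((\Diamond s \to \neg s) \land p) is true.
    At w3: \Diamond \Diamond ((\Diamond s \to \neg s) \land p) requires \Diamond ((\Diamond s \to \neg s) \land p) at some successor in {w3}.
      At w3: \Diamond ((\Diamond s \to \neg s) \land p) is false.
    So \Diamond \Diamond ((\Diamond s \to \neg s) \land p) is false at w3.
Satisfying worlds: {w2, w3, w4}

3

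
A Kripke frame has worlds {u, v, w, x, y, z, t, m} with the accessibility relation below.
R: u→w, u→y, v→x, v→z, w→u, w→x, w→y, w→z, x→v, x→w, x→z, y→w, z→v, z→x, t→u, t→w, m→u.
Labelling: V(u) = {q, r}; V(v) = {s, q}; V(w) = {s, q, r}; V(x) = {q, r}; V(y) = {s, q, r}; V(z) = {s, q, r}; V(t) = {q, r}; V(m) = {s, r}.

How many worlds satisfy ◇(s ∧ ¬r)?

Let φ = ◇(s ∧ ¬r). Evaluate φ at each world:
  u (successors {w, y}): φ is false.
  v (successors {x, z}): φ is false.
  w (successors {u, x, y, z}): φ is false.
  x (successors {v, w, z}): φ is true.
  y (successors {w}): φ is false.
  z (successors {v, x}): φ is true.
  t (successors {u, w}): φ is false.
  m (successors {u}): φ is false.
For instance, at x:
  At x: ◇(s ∧ ¬r) requires s ∧ ¬r at some successor in {v, w, z}.
    s ∧ ¬r holds at v, so ◇(s ∧ ¬r) is true at x.
Satisfying worlds: {x, z}

2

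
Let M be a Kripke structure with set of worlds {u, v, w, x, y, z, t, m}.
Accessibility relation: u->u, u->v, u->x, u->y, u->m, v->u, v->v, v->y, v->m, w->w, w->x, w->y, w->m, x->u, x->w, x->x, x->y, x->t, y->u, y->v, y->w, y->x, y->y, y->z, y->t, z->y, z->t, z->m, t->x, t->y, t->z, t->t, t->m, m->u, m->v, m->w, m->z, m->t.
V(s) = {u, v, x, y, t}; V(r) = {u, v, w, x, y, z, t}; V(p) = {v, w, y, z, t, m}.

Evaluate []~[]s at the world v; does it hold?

Yes

At v: []~[]s requires ~[]s at every successor {u, v, y, m}.
  At u: ~[]s is true.
  At v: ~[]s is true.
  At y: ~[]s is true.
  At m: ~[]s is true.
So []~[]s is true at v.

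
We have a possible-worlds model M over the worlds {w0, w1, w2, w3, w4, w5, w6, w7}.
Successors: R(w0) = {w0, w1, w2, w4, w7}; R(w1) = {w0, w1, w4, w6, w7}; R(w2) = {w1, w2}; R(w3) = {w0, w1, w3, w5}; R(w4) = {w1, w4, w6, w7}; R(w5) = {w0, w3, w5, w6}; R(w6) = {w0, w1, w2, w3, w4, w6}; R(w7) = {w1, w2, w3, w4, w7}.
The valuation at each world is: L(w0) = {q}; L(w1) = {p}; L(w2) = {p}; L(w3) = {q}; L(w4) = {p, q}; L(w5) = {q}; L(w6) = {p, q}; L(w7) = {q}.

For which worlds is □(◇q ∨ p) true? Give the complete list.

w0, w1, w2, w3, w4, w5, w6, w7

Let φ = □(◇q ∨ p). Evaluate φ at each world:
  w0 (successors {w0, w1, w2, w4, w7}): φ is true.
  w1 (successors {w0, w1, w4, w6, w7}): φ is true.
  w2 (successors {w1, w2}): φ is true.
  w3 (successors {w0, w1, w3, w5}): φ is true.
  w4 (successors {w1, w4, w6, w7}): φ is true.
  w5 (successors {w0, w3, w5, w6}): φ is true.
  w6 (successors {w0, w1, w2, w3, w4, w6}): φ is true.
  w7 (successors {w1, w2, w3, w4, w7}): φ is true.
For instance, at w0:
  At w0: □(◇q ∨ p) requires ◇q ∨ p at every successor {w0, w1, w2, w4, w7}.
    At w0: ◇q ∨ p is true.
    At w1: ◇q ∨ p is true.
    At w2: ◇q ∨ p is true.
    At w4: ◇q ∨ p is true.
    At w7: ◇q ∨ p is true.
  So □(◇q ∨ p) is true at w0.
Satisfying worlds: {w0, w1, w2, w3, w4, w5, w6, w7}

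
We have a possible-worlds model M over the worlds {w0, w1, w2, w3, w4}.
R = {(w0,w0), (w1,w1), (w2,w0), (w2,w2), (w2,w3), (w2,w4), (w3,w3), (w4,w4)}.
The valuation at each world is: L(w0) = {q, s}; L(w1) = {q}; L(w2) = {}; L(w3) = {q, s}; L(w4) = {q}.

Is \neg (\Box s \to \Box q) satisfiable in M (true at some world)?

Let φ = \neg (\Box s \to \Box q). Evaluate φ at each world:
  w0 (successors {w0}): φ is false.
  w1 (successors {w1}): φ is false.
  w2 (successors {w0, w2, w3, w4}): φ is false.
  w3 (successors {w3}): φ is false.
  w4 (successors {w4}): φ is false.
For instance, at w2:
  At w2: \Box s \to \Box q is true, so \neg (\Box s \to \Box q) is false.
    At w2: \Box s is false, \Box q is false, so \Box s \to \Box q is true.
      At w2: \Box s requires s at every successor {w0, w2, w3, w4}.
        s fails at w2, so \Box s is false at w2.
      At w2: \Box q requires q at every successor {w0, w2, w3, w4}.
        q fails at w2, so \Box q is false at w2.

No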